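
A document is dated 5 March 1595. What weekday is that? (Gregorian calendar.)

Sunday

Doomsday rule: the anchor day for the 1500s is Wednesday. For year 95: 95÷12 = 7 r 11, and 11÷4 = 2, so 7+11+2 = 20.
Wednesday + 20 ≡ Tuesday — that's 1595's doomsday.
In March the doomsday date is Mar 14.
Mar 5 is 9 days before Mar 14; 9 mod 7 = 2, so Tuesday − 2 = Sunday.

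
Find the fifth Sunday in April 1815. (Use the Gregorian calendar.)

April 1, 1815 is a Saturday.
The first Sunday is therefore April 2 (1 days later).
The fifth Sunday is 2 + 4×7 = April 30.

April 30, 1815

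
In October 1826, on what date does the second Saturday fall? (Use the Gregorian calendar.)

October 1, 1826 is a Sunday.
The first Saturday is therefore October 7 (6 days later).
The second Saturday is 7 + 1×7 = October 14.

October 14, 1826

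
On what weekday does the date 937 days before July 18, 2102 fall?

First find the weekday of Jul 18, 2102. Doomsday rule: the anchor day for the 2100s is Sunday. For year 02: 2÷12 = 0 r 2, and 2÷4 = 0, so 0+2+0 = 2.
Sunday + 2 ≡ Tuesday — that's 2102's doomsday.
In July the doomsday date is Jul 11.
Jul 18 is 7 days after Jul 11; 7 mod 7 = 0, so Tuesday + 0 = Tuesday.
937 mod 7 = 6, so 937 days before a Tuesday is Tuesday − 6 = Wednesday.

Wednesday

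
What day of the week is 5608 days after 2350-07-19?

First find the weekday of Jul 19, 2350. Doomsday rule: the anchor day for the 2300s is Wednesday. For year 50: 50÷12 = 4 r 2, and 2÷4 = 0, so 4+2+0 = 6.
Wednesday + 6 ≡ Tuesday — that's 2350's doomsday.
In July the doomsday date is Jul 11.
Jul 19 is 8 days after Jul 11; 8 mod 7 = 1, so Tuesday + 1 = Wednesday.
5608 mod 7 = 1, so 5608 days after a Wednesday is Wednesday + 1 = Thursday.

Thursday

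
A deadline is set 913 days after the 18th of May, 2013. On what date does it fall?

+365 (one year) → May 18, 2014 (548 left).
+365 (one year) → May 18, 2015 (183 left).
May has 31 days: +14 → Jun 1, 2015 (169 left).
Jun has 30 days: +30 → Jul 1, 2015 (139 left).
Jul has 31 days: +31 → Aug 1, 2015 (108 left).
Aug has 31 days: +31 → Sep 1, 2015 (77 left).
Sep has 30 days: +30 → Oct 1, 2015 (47 left).
Oct has 31 days: +31 → Nov 1, 2015 (16 left).
+16 → Nov 17, 2015.

November 17, 2015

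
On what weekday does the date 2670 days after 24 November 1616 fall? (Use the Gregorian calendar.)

First find the weekday of Nov 24, 1616. Doomsday rule: the anchor day for the 1600s is Tuesday. For year 16: 16÷12 = 1 r 4, and 4÷4 = 1, so 1+4+1 = 6.
Tuesday + 6 ≡ Monday — that's 1616's doomsday.
In November the doomsday date is Nov 7.
Nov 24 is 17 days after Nov 7; 17 mod 7 = 3, so Monday + 3 = Thursday.
2670 mod 7 = 3, so 2670 days after a Thursday is Thursday + 3 = Sunday.

Sunday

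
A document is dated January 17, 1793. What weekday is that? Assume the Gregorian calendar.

Doomsday rule: the anchor day for the 1700s is Sunday. For year 93: 93÷12 = 7 r 9, and 9÷4 = 2, so 7+9+2 = 18.
Sunday + 18 ≡ Thursday — that's 1793's doomsday.
In January the doomsday date is Jan 3 (1793 is not a leap year).
Jan 17 is 14 days after Jan 3; 14 mod 7 = 0, so Thursday + 0 = Thursday.

Thursday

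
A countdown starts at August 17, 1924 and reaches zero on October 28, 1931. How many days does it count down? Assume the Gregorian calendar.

Aug 17, 1924 → Aug 17, 1925: 365 days.
Aug 17, 1925 → Aug 17, 1926: 365 days.
Aug 17, 1926 → Aug 17, 1927: 365 days.
Aug 17, 1927 → Aug 17, 1928: 366 days (Feb 29, 1928 is in that span).
Aug 17, 1928 → Aug 17, 1929: 365 days.
Aug 17, 1929 → Aug 17, 1930: 365 days.
Aug 17, 1930 → Aug 17, 1931: 365 days.
Aug 17, 1931 → Sep 17, 1931: 31 days (August has 31).
Sep 17, 1931 → Oct 17, 1931: 30 days (September has 30).
Oct 17, 1931 → Oct 28, 1931: 11 days.
Total: 2628 days.

2628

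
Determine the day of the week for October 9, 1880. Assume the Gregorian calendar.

Saturday

January 1, 1880 is a Thursday.
Jan 1, 1880 → Feb 1, 1880: 31 days (January has 31).
Feb 1, 1880 → Mar 1, 1880: 29 days (February has 29).
Mar 1, 1880 → Apr 1, 1880: 31 days (March has 31).
Apr 1, 1880 → May 1, 1880: 30 days (April has 30).
May 1, 1880 → Jun 1, 1880: 31 days (May has 31).
Jun 1, 1880 → Jul 1, 1880: 30 days (June has 30).
Jul 1, 1880 → Aug 1, 1880: 31 days (July has 31).
Aug 1, 1880 → Sep 1, 1880: 31 days (August has 31).
Sep 1, 1880 → Oct 1, 1880: 30 days (September has 30).
Oct 1, 1880 → Oct 9, 1880: 8 days.
Total: 282 days.
282 mod 7 = 2, so Thursday + 2 = Saturday.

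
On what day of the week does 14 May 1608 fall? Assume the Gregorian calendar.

Doomsday rule: the anchor day for the 1600s is Tuesday. For year 08: 8÷12 = 0 r 8, and 8÷4 = 2, so 0+8+2 = 10.
Tuesday + 10 ≡ Friday — that's 1608's doomsday.
In May the doomsday date is May 9.
May 14 is 5 days after May 9; 5 mod 7 = 5, so Friday + 5 = Wednesday.

Wednesday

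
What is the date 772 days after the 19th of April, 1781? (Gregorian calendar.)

May 31, 1783

+365 (one year) → Apr 19, 1782 (407 left).
+365 (one year) → Apr 19, 1783 (42 left).
Apr has 30 days: +12 → May 1, 1783 (30 left).
+30 → May 31, 1783.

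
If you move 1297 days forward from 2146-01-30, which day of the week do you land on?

Jan 30, 2146 is a Sunday.
1297 mod 7 = 2, so 1297 days after a Sunday is Sunday + 2 = Tuesday.

Tuesday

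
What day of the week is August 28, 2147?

Monday

January 1, 2147 is a Sunday.
Jan 1, 2147 → Feb 1, 2147: 31 days (January has 31).
Feb 1, 2147 → Mar 1, 2147: 28 days (February has 28).
Mar 1, 2147 → Apr 1, 2147: 31 days (March has 31).
Apr 1, 2147 → May 1, 2147: 30 days (April has 30).
May 1, 2147 → Jun 1, 2147: 31 days (May has 31).
Jun 1, 2147 → Jul 1, 2147: 30 days (June has 30).
Jul 1, 2147 → Aug 1, 2147: 31 days (July has 31).
Aug 1, 2147 → Aug 28, 2147: 27 days.
Total: 239 days.
239 mod 7 = 1, so Sunday + 1 = Monday.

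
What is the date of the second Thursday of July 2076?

July 1, 2076 is a Wednesday.
The first Thursday is therefore July 2 (1 days later).
The second Thursday is 2 + 1×7 = July 9.

July 9, 2076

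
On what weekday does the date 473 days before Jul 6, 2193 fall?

First find the weekday of Jul 6, 2193. Doomsday rule: the anchor day for the 2100s is Sunday. For year 93: 93÷12 = 7 r 9, and 9÷4 = 2, so 7+9+2 = 18.
Sunday + 18 ≡ Thursday — that's 2193's doomsday.
In July the doomsday date is Jul 11.
Jul 6 is 5 days before Jul 11; 5 mod 7 = 5, so Thursday − 5 = Saturday.
473 mod 7 = 4, so 473 days before a Saturday is Saturday − 4 = Tuesday.

Tuesday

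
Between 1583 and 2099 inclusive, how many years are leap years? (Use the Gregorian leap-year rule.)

126

Multiples of 4 in [1583,2099]: 129.
Of those, multiples of 100: 5 (not leap unless ÷400).
Multiples of 400: 2.
Leap years = 129 − 5 + 2 = 126.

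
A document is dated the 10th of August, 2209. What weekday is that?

January 1, 2209 is a Sunday.
Jan 1, 2209 → Feb 1, 2209: 31 days (January has 31).
Feb 1, 2209 → Mar 1, 2209: 28 days (February has 28).
Mar 1, 2209 → Apr 1, 2209: 31 days (March has 31).
Apr 1, 2209 → May 1, 2209: 30 days (April has 30).
May 1, 2209 → Jun 1, 2209: 31 days (May has 31).
Jun 1, 2209 → Jul 1, 2209: 30 days (June has 30).
Jul 1, 2209 → Aug 1, 2209: 31 days (July has 31).
Aug 1, 2209 → Aug 10, 2209: 9 days.
Total: 221 days.
221 mod 7 = 4, so Sunday + 4 = Thursday.

Thursday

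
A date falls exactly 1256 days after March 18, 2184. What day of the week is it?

First find the weekday of Mar 18, 2184. Doomsday rule: the anchor day for the 2100s is Sunday. For year 84: 84÷12 = 7 r 0, and 0÷4 = 0, so 7+0+0 = 7.
Sunday + 7 ≡ Sunday — that's 2184's doomsday.
In March the doomsday date is Mar 14.
Mar 18 is 4 days after Mar 14; 4 mod 7 = 4, so Sunday + 4 = Thursday.
1256 mod 7 = 3, so 1256 days after a Thursday is Thursday + 3 = Sunday.

Sunday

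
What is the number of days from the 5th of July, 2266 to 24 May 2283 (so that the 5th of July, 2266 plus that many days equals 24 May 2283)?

6167

Jul 5, 2266 → Jul 5, 2267: 365 days.
Jul 5, 2267 → Jul 5, 2268: 366 days (Feb 29, 2268 is in that span).
Jul 5, 2268 → Jul 5, 2269: 365 days.
Jul 5, 2269 → Jul 5, 2270: 365 days.
Jul 5, 2270 → Jul 5, 2271: 365 days.
Jul 5, 2271 → Jul 5, 2272: 366 days (Feb 29, 2272 is in that span).
Jul 5, 2272 → Jul 5, 2273: 365 days.
Jul 5, 2273 → Jul 5, 2274: 365 days.
Jul 5, 2274 → Jul 5, 2275: 365 days.
Jul 5, 2275 → Jul 5, 2276: 366 days (Feb 29, 2276 is in that span).
Jul 5, 2276 → Jul 5, 2277: 365 days.
Jul 5, 2277 → Jul 5, 2278: 365 days.
Jul 5, 2278 → Jul 5, 2279: 365 days.
Jul 5, 2279 → Jul 5, 2280: 366 days (Feb 29, 2280 is in that span).
Jul 5, 2280 → Jul 5, 2281: 365 days.
Jul 5, 2281 → Jul 5, 2282: 365 days.
Jul 5, 2282 → Aug 5, 2282: 31 days (July has 31).
Aug 5, 2282 → Sep 5, 2282: 31 days (August has 31).
Sep 5, 2282 → Oct 5, 2282: 30 days (September has 30).
Oct 5, 2282 → Nov 5, 2282: 31 days (October has 31).
Nov 5, 2282 → Dec 5, 2282: 30 days (November has 30).
Dec 5, 2282 → Jan 5, 2283: 31 days (December has 31).
Jan 5, 2283 → Feb 5, 2283: 31 days (January has 31).
Feb 5, 2283 → Mar 5, 2283: 28 days (February has 28).
Mar 5, 2283 → Apr 5, 2283: 31 days (March has 31).
Apr 5, 2283 → May 5, 2283: 30 days (April has 30).
May 5, 2283 → May 24, 2283: 19 days.
Total: 6167 days.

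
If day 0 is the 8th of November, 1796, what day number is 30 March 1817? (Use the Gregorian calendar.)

7446

Nov 8, 1796 → Nov 8, 1797: 365 days.
Nov 8, 1797 → Nov 8, 1798: 365 days.
Nov 8, 1798 → Nov 8, 1799: 365 days.
Nov 8, 1799 → Nov 8, 1800: 365 days.
Nov 8, 1800 → Nov 8, 1801: 365 days.
Nov 8, 1801 → Nov 8, 1802: 365 days.
Nov 8, 1802 → Nov 8, 1803: 365 days.
Nov 8, 1803 → Nov 8, 1804: 366 days (Feb 29, 1804 is in that span).
Nov 8, 1804 → Nov 8, 1805: 365 days.
Nov 8, 1805 → Nov 8, 1806: 365 days.
Nov 8, 1806 → Nov 8, 1807: 365 days.
Nov 8, 1807 → Nov 8, 1808: 366 days (Feb 29, 1808 is in that span).
Nov 8, 1808 → Nov 8, 1809: 365 days.
Nov 8, 1809 → Nov 8, 1810: 365 days.
Nov 8, 1810 → Nov 8, 1811: 365 days.
Nov 8, 1811 → Nov 8, 1812: 366 days (Feb 29, 1812 is in that span).
Nov 8, 1812 → Nov 8, 1813: 365 days.
Nov 8, 1813 → Nov 8, 1814: 365 days.
Nov 8, 1814 → Nov 8, 1815: 365 days.
Nov 8, 1815 → Nov 8, 1816: 366 days (Feb 29, 1816 is in that span).
Nov 8, 1816 → Dec 8, 1816: 30 days (November has 30).
Dec 8, 1816 → Jan 8, 1817: 31 days (December has 31).
Jan 8, 1817 → Feb 8, 1817: 31 days (January has 31).
Feb 8, 1817 → Mar 8, 1817: 28 days (February has 28).
Mar 8, 1817 → Mar 30, 1817: 22 days.
Total: 7446 days.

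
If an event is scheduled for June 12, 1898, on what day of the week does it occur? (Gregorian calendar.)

Doomsday rule: the anchor day for the 1800s is Friday. For year 98: 98÷12 = 8 r 2, and 2÷4 = 0, so 8+2+0 = 10.
Friday + 10 ≡ Monday — that's 1898's doomsday.
In June the doomsday date is Jun 6.
Jun 12 is 6 days after Jun 6; 6 mod 7 = 6, so Monday + 6 = Sunday.

Sunday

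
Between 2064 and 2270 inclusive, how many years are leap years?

50

Multiples of 4 in [2064,2270]: 52.
Of those, multiples of 100: 2 (not leap unless ÷400).
Multiples of 400: 0.
Leap years = 52 − 2 + 0 = 50.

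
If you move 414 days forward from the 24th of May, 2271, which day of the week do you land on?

First find the weekday of May 24, 2271. Doomsday rule: the anchor day for the 2200s is Friday. For year 71: 71÷12 = 5 r 11, and 11÷4 = 2, so 5+11+2 = 18.
Friday + 18 ≡ Tuesday — that's 2271's doomsday.
In May the doomsday date is May 9.
May 24 is 15 days after May 9; 15 mod 7 = 1, so Tuesday + 1 = Wednesday.
414 mod 7 = 1, so 414 days after a Wednesday is Wednesday + 1 = Thursday.

Thursday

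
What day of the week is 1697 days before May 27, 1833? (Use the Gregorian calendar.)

First find the weekday of May 27, 1833. Doomsday rule: the anchor day for the 1800s is Friday. For year 33: 33÷12 = 2 r 9, and 9÷4 = 2, so 2+9+2 = 13.
Friday + 13 ≡ Thursday — that's 1833's doomsday.
In May the doomsday date is May 9.
May 27 is 18 days after May 9; 18 mod 7 = 4, so Thursday + 4 = Monday.
1697 mod 7 = 3, so 1697 days before a Monday is Monday − 3 = Friday.

Friday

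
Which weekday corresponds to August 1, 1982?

Sunday

Doomsday rule: the anchor day for the 1900s is Wednesday. For year 82: 82÷12 = 6 r 10, and 10÷4 = 2, so 6+10+2 = 18.
Wednesday + 18 ≡ Sunday — that's 1982's doomsday.
In August the doomsday date is Aug 8.
Aug 1 is 7 days before Aug 8; 7 mod 7 = 0, so Sunday − 0 = Sunday.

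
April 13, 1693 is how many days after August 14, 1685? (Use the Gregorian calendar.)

2799

Aug 14, 1685 → Aug 14, 1686: 365 days.
Aug 14, 1686 → Aug 14, 1687: 365 days.
Aug 14, 1687 → Aug 14, 1688: 366 days (Feb 29, 1688 is in that span).
Aug 14, 1688 → Aug 14, 1689: 365 days.
Aug 14, 1689 → Aug 14, 1690: 365 days.
Aug 14, 1690 → Aug 14, 1691: 365 days.
Aug 14, 1691 → Aug 14, 1692: 366 days (Feb 29, 1692 is in that span).
Aug 14, 1692 → Sep 14, 1692: 31 days (August has 31).
Sep 14, 1692 → Oct 14, 1692: 30 days (September has 30).
Oct 14, 1692 → Nov 14, 1692: 31 days (October has 31).
Nov 14, 1692 → Dec 14, 1692: 30 days (November has 30).
Dec 14, 1692 → Jan 14, 1693: 31 days (December has 31).
Jan 14, 1693 → Feb 14, 1693: 31 days (January has 31).
Feb 14, 1693 → Mar 14, 1693: 28 days (February has 28).
Mar 14, 1693 → Apr 13, 1693: 30 days.
Total: 2799 days.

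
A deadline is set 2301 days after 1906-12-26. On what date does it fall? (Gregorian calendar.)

+365 (one year) → Dec 26, 1907 (1936 left).
+366 (one year; includes Feb 29, 1908) → Dec 26, 1908 (1570 left).
+365 (one year) → Dec 26, 1909 (1205 left).
+365 (one year) → Dec 26, 1910 (840 left).
+365 (one year) → Dec 26, 1911 (475 left).
+366 (one year; includes Feb 29, 1912) → Dec 26, 1912 (109 left).
Dec has 31 days: +6 → Jan 1, 1913 (103 left).
Jan has 31 days: +31 → Feb 1, 1913 (72 left).
Feb has 28 days: +28 → Mar 1, 1913 (44 left).
Mar has 31 days: +31 → Apr 1, 1913 (13 left).
+13 → Apr 14, 1913.

April 14, 1913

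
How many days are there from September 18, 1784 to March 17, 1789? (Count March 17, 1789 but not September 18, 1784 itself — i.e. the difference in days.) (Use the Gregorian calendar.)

1641

Sep 18, 1784 → Sep 18, 1785: 365 days.
Sep 18, 1785 → Sep 18, 1786: 365 days.
Sep 18, 1786 → Sep 18, 1787: 365 days.
Sep 18, 1787 → Sep 18, 1788: 366 days (Feb 29, 1788 is in that span).
Sep 18, 1788 → Oct 18, 1788: 30 days (September has 30).
Oct 18, 1788 → Nov 18, 1788: 31 days (October has 31).
Nov 18, 1788 → Dec 18, 1788: 30 days (November has 30).
Dec 18, 1788 → Jan 18, 1789: 31 days (December has 31).
Jan 18, 1789 → Feb 18, 1789: 31 days (January has 31).
Feb 18, 1789 → Mar 17, 1789: 27 days.
Total: 1641 days.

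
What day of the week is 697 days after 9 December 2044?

Tuesday

Dec 9, 2044 is a Friday.
697 mod 7 = 4, so 697 days after a Friday is Friday + 4 = Tuesday.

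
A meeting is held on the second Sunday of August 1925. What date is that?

August 9, 1925

August 1, 1925 is a Saturday.
The first Sunday is therefore August 2 (1 days later).
The second Sunday is 2 + 1×7 = August 9.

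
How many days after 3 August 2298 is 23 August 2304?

2211

Aug 3, 2298 → Aug 3, 2299: 365 days.
Aug 3, 2299 → Aug 3, 2300: 365 days.
Aug 3, 2300 → Aug 3, 2301: 365 days.
Aug 3, 2301 → Aug 3, 2302: 365 days.
Aug 3, 2302 → Aug 3, 2303: 365 days.
Aug 3, 2303 → Sep 3, 2303: 31 days (August has 31).
Sep 3, 2303 → Oct 3, 2303: 30 days (September has 30).
Oct 3, 2303 → Nov 3, 2303: 31 days (October has 31).
Nov 3, 2303 → Dec 3, 2303: 30 days (November has 30).
Dec 3, 2303 → Jan 3, 2304: 31 days (December has 31).
Jan 3, 2304 → Feb 3, 2304: 31 days (January has 31).
Feb 3, 2304 → Mar 3, 2304: 29 days (February has 29).
Mar 3, 2304 → Apr 3, 2304: 31 days (March has 31).
Apr 3, 2304 → May 3, 2304: 30 days (April has 30).
May 3, 2304 → Jun 3, 2304: 31 days (May has 31).
Jun 3, 2304 → Jul 3, 2304: 30 days (June has 30).
Jul 3, 2304 → Aug 3, 2304: 31 days (July has 31).
Aug 3, 2304 → Aug 23, 2304: 20 days.
Total: 2211 days.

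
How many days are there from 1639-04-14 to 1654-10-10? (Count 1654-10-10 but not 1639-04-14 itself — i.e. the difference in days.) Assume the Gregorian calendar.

5658

Apr 14, 1639 → Apr 14, 1640: 366 days (Feb 29, 1640 is in that span).
Apr 14, 1640 → Apr 14, 1641: 365 days.
Apr 14, 1641 → Apr 14, 1642: 365 days.
Apr 14, 1642 → Apr 14, 1643: 365 days.
Apr 14, 1643 → Apr 14, 1644: 366 days (Feb 29, 1644 is in that span).
Apr 14, 1644 → Apr 14, 1645: 365 days.
Apr 14, 1645 → Apr 14, 1646: 365 days.
Apr 14, 1646 → Apr 14, 1647: 365 days.
Apr 14, 1647 → Apr 14, 1648: 366 days (Feb 29, 1648 is in that span).
Apr 14, 1648 → Apr 14, 1649: 365 days.
Apr 14, 1649 → Apr 14, 1650: 365 days.
Apr 14, 1650 → Apr 14, 1651: 365 days.
Apr 14, 1651 → Apr 14, 1652: 366 days (Feb 29, 1652 is in that span).
Apr 14, 1652 → Apr 14, 1653: 365 days.
Apr 14, 1653 → Apr 14, 1654: 365 days.
Apr 14, 1654 → May 14, 1654: 30 days (April has 30).
May 14, 1654 → Jun 14, 1654: 31 days (May has 31).
Jun 14, 1654 → Jul 14, 1654: 30 days (June has 30).
Jul 14, 1654 → Aug 14, 1654: 31 days (July has 31).
Aug 14, 1654 → Sep 14, 1654: 31 days (August has 31).
Sep 14, 1654 → Oct 10, 1654: 26 days.
Total: 5658 days.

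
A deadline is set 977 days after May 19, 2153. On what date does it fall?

+365 (one year) → May 19, 2154 (612 left).
+365 (one year) → May 19, 2155 (247 left).
May has 31 days: +13 → Jun 1, 2155 (234 left).
Jun has 30 days: +30 → Jul 1, 2155 (204 left).
Jul has 31 days: +31 → Aug 1, 2155 (173 left).
Aug has 31 days: +31 → Sep 1, 2155 (142 left).
Sep has 30 days: +30 → Oct 1, 2155 (112 left).
Oct has 31 days: +31 → Nov 1, 2155 (81 left).
Nov has 30 days: +30 → Dec 1, 2155 (51 left).
Dec has 31 days: +31 → Jan 1, 2156 (20 left).
+20 → Jan 21, 2156.

January 21, 2156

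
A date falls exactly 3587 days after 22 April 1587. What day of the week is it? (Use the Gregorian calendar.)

Apr 22, 1587 is a Wednesday.
3587 mod 7 = 3, so 3587 days after a Wednesday is Wednesday + 3 = Saturday.

Saturday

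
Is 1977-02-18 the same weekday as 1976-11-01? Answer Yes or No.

No

From Nov 1, 1976 to Feb 18, 1977 is 109 days.
109 mod 7 = 4, so they are different weekdays.
(Nov 1, 1976 is a Monday; Feb 18, 1977 is a Friday.)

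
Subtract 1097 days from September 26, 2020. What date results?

September 25, 2017

−366 (one year; includes Feb 29, 2020) → Sep 26, 2019 (731 left).
−365 (one year) → Sep 26, 2018 (366 left).
−26 → Aug 31, 2018 (end of Aug, 31 days; 340 left).
−31 → Jul 31, 2018 (end of Jul, 31 days; 309 left).
−31 → Jun 30, 2018 (end of Jun, 30 days; 278 left).
−30 → May 31, 2018 (end of May, 31 days; 248 left).
−31 → Apr 30, 2018 (end of Apr, 30 days; 217 left).
−30 → Mar 31, 2018 (end of Mar, 31 days; 187 left).
−31 → Feb 28, 2018 (end of Feb, 28 days; 156 left).
−28 → Jan 31, 2018 (end of Jan, 31 days; 128 left).
−31 → Dec 31, 2017 (end of Dec, 31 days; 97 left).
−31 → Nov 30, 2017 (end of Nov, 30 days; 66 left).
−30 → Oct 31, 2017 (end of Oct, 31 days; 36 left).
−31 → Sep 30, 2017 (end of Sep, 30 days; 5 left).
−5 → Sep 25, 2017.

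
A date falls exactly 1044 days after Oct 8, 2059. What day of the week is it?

First find the weekday of Oct 8, 2059. Doomsday rule: the anchor day for the 2000s is Tuesday. For year 59: 59÷12 = 4 r 11, and 11÷4 = 2, so 4+11+2 = 17.
Tuesday + 17 ≡ Friday — that's 2059's doomsday.
In October the doomsday date is Oct 10.
Oct 8 is 2 days before Oct 10; 2 mod 7 = 2, so Friday − 2 = Wednesday.
1044 mod 7 = 1, so 1044 days after a Wednesday is Wednesday + 1 = Thursday.

Thursday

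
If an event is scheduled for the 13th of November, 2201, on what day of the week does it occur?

Friday

Doomsday rule: the anchor day for the 2200s is Friday. For year 01: 1÷12 = 0 r 1, and 1÷4 = 0, so 0+1+0 = 1.
Friday + 1 ≡ Saturday — that's 2201's doomsday.
In November the doomsday date is Nov 7.
Nov 13 is 6 days after Nov 7; 6 mod 7 = 6, so Saturday + 6 = Friday.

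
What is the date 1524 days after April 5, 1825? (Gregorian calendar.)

+365 (one year) → Apr 5, 1826 (1159 left).
+365 (one year) → Apr 5, 1827 (794 left).
+366 (one year; includes Feb 29, 1828) → Apr 5, 1828 (428 left).
+365 (one year) → Apr 5, 1829 (63 left).
Apr has 30 days: +26 → May 1, 1829 (37 left).
May has 31 days: +31 → Jun 1, 1829 (6 left).
+6 → Jun 7, 1829.

June 7, 1829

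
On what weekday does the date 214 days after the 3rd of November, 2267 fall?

Nov 3, 2267 is a Sunday.
214 mod 7 = 4, so 214 days after a Sunday is Sunday + 4 = Thursday.

Thursday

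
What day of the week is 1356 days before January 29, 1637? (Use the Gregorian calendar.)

Saturday

First find the weekday of Jan 29, 1637. Doomsday rule: the anchor day for the 1600s is Tuesday. For year 37: 37÷12 = 3 r 1, and 1÷4 = 0, so 3+1+0 = 4.
Tuesday + 4 ≡ Saturday — that's 1637's doomsday.
In January the doomsday date is Jan 3 (1637 is not a leap year).
Jan 29 is 26 days after Jan 3; 26 mod 7 = 5, so Saturday + 5 = Thursday.
1356 mod 7 = 5, so 1356 days before a Thursday is Thursday − 5 = Saturday.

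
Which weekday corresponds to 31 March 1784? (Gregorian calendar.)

Wednesday

Doomsday rule: the anchor day for the 1700s is Sunday. For year 84: 84÷12 = 7 r 0, and 0÷4 = 0, so 7+0+0 = 7.
Sunday + 7 ≡ Sunday — that's 1784's doomsday.
In March the doomsday date is Mar 14.
Mar 31 is 17 days after Mar 14; 17 mod 7 = 3, so Sunday + 3 = Wednesday.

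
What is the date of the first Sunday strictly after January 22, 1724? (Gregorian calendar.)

Jan 22, 1724 is a Saturday.
From Saturday to the next Sunday is 1 day.
Jan 22, 1724 + 1 = Jan 23, 1724.

January 23, 1724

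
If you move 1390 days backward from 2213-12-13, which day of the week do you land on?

Thursday

Dec 13, 2213 is a Monday.
1390 mod 7 = 4, so 1390 days before a Monday is Monday − 4 = Thursday.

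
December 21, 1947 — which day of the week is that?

Sunday

January 1, 1947 is a Wednesday.
Jan 1, 1947 → Feb 1, 1947: 31 days (January has 31).
Feb 1, 1947 → Mar 1, 1947: 28 days (February has 28).
Mar 1, 1947 → Apr 1, 1947: 31 days (March has 31).
Apr 1, 1947 → May 1, 1947: 30 days (April has 30).
May 1, 1947 → Jun 1, 1947: 31 days (May has 31).
Jun 1, 1947 → Jul 1, 1947: 30 days (June has 30).
Jul 1, 1947 → Aug 1, 1947: 31 days (July has 31).
Aug 1, 1947 → Sep 1, 1947: 31 days (August has 31).
Sep 1, 1947 → Oct 1, 1947: 30 days (September has 30).
Oct 1, 1947 → Nov 1, 1947: 31 days (October has 31).
Nov 1, 1947 → Dec 1, 1947: 30 days (November has 30).
Dec 1, 1947 → Dec 21, 1947: 20 days.
Total: 354 days.
354 mod 7 = 4, so Wednesday + 4 = Sunday.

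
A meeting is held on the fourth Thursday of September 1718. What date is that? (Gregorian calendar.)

September 1, 1718 is a Thursday.
The first Thursday is therefore September 1 (same day).
The fourth Thursday is 1 + 3×7 = September 22.

September 22, 1718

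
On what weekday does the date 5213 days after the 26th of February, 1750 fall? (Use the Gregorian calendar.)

First find the weekday of Feb 26, 1750. Doomsday rule: the anchor day for the 1700s is Sunday. For year 50: 50÷12 = 4 r 2, and 2÷4 = 0, so 4+2+0 = 6.
Sunday + 6 ≡ Saturday — that's 1750's doomsday.
In February the doomsday date is Feb 28 (1750 is not a leap year).
Feb 26 is 2 days before Feb 28; 2 mod 7 = 2, so Saturday − 2 = Thursday.
5213 mod 7 = 5, so 5213 days after a Thursday is Thursday + 5 = Tuesday.

Tuesday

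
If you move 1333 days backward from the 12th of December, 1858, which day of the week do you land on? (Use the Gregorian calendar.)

Dec 12, 1858 is a Sunday.
1333 mod 7 = 3, so 1333 days before a Sunday is Sunday − 3 = Thursday.

Thursday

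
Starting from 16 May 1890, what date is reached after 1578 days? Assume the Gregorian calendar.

+365 (one year) → May 16, 1891 (1213 left).
+366 (one year; includes Feb 29, 1892) → May 16, 1892 (847 left).
+365 (one year) → May 16, 1893 (482 left).
+365 (one year) → May 16, 1894 (117 left).
May has 31 days: +16 → Jun 1, 1894 (101 left).
Jun has 30 days: +30 → Jul 1, 1894 (71 left).
Jul has 31 days: +31 → Aug 1, 1894 (40 left).
Aug has 31 days: +31 → Sep 1, 1894 (9 left).
+9 → Sep 10, 1894.

September 10, 1894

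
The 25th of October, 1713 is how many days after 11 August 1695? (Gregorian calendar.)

6649

Aug 11, 1695 → Aug 11, 1696: 366 days (Feb 29, 1696 is in that span).
Aug 11, 1696 → Aug 11, 1697: 365 days.
Aug 11, 1697 → Aug 11, 1698: 365 days.
Aug 11, 1698 → Aug 11, 1699: 365 days.
Aug 11, 1699 → Aug 11, 1700: 365 days.
Aug 11, 1700 → Aug 11, 1701: 365 days.
Aug 11, 1701 → Aug 11, 1702: 365 days.
Aug 11, 1702 → Aug 11, 1703: 365 days.
Aug 11, 1703 → Aug 11, 1704: 366 days (Feb 29, 1704 is in that span).
Aug 11, 1704 → Aug 11, 1705: 365 days.
Aug 11, 1705 → Aug 11, 1706: 365 days.
Aug 11, 1706 → Aug 11, 1707: 365 days.
Aug 11, 1707 → Aug 11, 1708: 366 days (Feb 29, 1708 is in that span).
Aug 11, 1708 → Aug 11, 1709: 365 days.
Aug 11, 1709 → Aug 11, 1710: 365 days.
Aug 11, 1710 → Aug 11, 1711: 365 days.
Aug 11, 1711 → Aug 11, 1712: 366 days (Feb 29, 1712 is in that span).
Aug 11, 1712 → Aug 11, 1713: 365 days.
Aug 11, 1713 → Sep 11, 1713: 31 days (August has 31).
Sep 11, 1713 → Oct 11, 1713: 30 days (September has 30).
Oct 11, 1713 → Oct 25, 1713: 14 days.
Total: 6649 days.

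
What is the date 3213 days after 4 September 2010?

+365 (one year) → Sep 4, 2011 (2848 left).
+366 (one year; includes Feb 29, 2012) → Sep 4, 2012 (2482 left).
+365 (one year) → Sep 4, 2013 (2117 left).
+365 (one year) → Sep 4, 2014 (1752 left).
+365 (one year) → Sep 4, 2015 (1387 left).
+366 (one year; includes Feb 29, 2016) → Sep 4, 2016 (1021 left).
+365 (one year) → Sep 4, 2017 (656 left).
+365 (one year) → Sep 4, 2018 (291 left).
Sep has 30 days: +27 → Oct 1, 2018 (264 left).
Oct has 31 days: +31 → Nov 1, 2018 (233 left).
Nov has 30 days: +30 → Dec 1, 2018 (203 left).
Dec has 31 days: +31 → Jan 1, 2019 (172 left).
Jan has 31 days: +31 → Feb 1, 2019 (141 left).
Feb has 28 days: +28 → Mar 1, 2019 (113 left).
Mar has 31 days: +31 → Apr 1, 2019 (82 left).
Apr has 30 days: +30 → May 1, 2019 (52 left).
May has 31 days: +31 → Jun 1, 2019 (21 left).
+21 → Jun 22, 2019.

June 22, 2019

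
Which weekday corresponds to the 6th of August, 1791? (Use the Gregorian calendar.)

Doomsday rule: the anchor day for the 1700s is Sunday. For year 91: 91÷12 = 7 r 7, and 7÷4 = 1, so 7+7+1 = 15.
Sunday + 15 ≡ Monday — that's 1791's doomsday.
In August the doomsday date is Aug 8.
Aug 6 is 2 days before Aug 8; 2 mod 7 = 2, so Monday − 2 = Saturday.

Saturday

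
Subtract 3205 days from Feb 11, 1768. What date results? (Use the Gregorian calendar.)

May 4, 1759

−365 (one year) → Feb 11, 1767 (2840 left).
−365 (one year) → Feb 11, 1766 (2475 left).
−365 (one year) → Feb 11, 1765 (2110 left).
−366 (one year; includes Feb 29, 1764) → Feb 11, 1764 (1744 left).
−365 (one year) → Feb 11, 1763 (1379 left).
−365 (one year) → Feb 11, 1762 (1014 left).
−365 (one year) → Feb 11, 1761 (649 left).
−366 (one year; includes Feb 29, 1760) → Feb 11, 1760 (283 left).
−11 → Jan 31, 1760 (end of Jan, 31 days; 272 left).
−31 → Dec 31, 1759 (end of Dec, 31 days; 241 left).
−31 → Nov 30, 1759 (end of Nov, 30 days; 210 left).
−30 → Oct 31, 1759 (end of Oct, 31 days; 180 left).
−31 → Sep 30, 1759 (end of Sep, 30 days; 149 left).
−30 → Aug 31, 1759 (end of Aug, 31 days; 119 left).
−31 → Jul 31, 1759 (end of Jul, 31 days; 88 left).
−31 → Jun 30, 1759 (end of Jun, 30 days; 57 left).
−30 → May 31, 1759 (end of May, 31 days; 27 left).
−27 → May 4, 1759.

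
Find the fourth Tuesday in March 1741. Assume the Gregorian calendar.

March 1, 1741 is a Wednesday.
The first Tuesday is therefore March 7 (6 days later).
The fourth Tuesday is 7 + 3×7 = March 28.

March 28, 1741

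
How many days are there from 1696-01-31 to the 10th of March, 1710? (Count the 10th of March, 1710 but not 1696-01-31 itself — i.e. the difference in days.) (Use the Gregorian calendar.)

5151

Jan 31, 1696 → Jan 31, 1697: 366 days (Feb 29, 1696 is in that span).
Jan 31, 1697 → Jan 31, 1698: 365 days.
Jan 31, 1698 → Jan 31, 1699: 365 days.
Jan 31, 1699 → Jan 31, 1700: 365 days.
Jan 31, 1700 → Jan 31, 1701: 365 days.
Jan 31, 1701 → Jan 31, 1702: 365 days.
Jan 31, 1702 → Jan 31, 1703: 365 days.
Jan 31, 1703 → Jan 31, 1704: 365 days.
Jan 31, 1704 → Jan 31, 1705: 366 days (Feb 29, 1704 is in that span).
Jan 31, 1705 → Jan 31, 1706: 365 days.
Jan 31, 1706 → Jan 31, 1707: 365 days.
Jan 31, 1707 → Jan 31, 1708: 365 days.
Jan 31, 1708 → Jan 31, 1709: 366 days (Feb 29, 1708 is in that span).
Jan 31, 1709 → Jan 31, 1710: 365 days.
Jan 31, 1710 → Feb 28, 1710: 28 days (January has 31).
Feb 28, 1710 → Mar 10, 1710: 10 days.
Total: 5151 days.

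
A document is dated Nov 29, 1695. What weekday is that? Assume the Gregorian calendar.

Doomsday rule: the anchor day for the 1600s is Tuesday. For year 95: 95÷12 = 7 r 11, and 11÷4 = 2, so 7+11+2 = 20.
Tuesday + 20 ≡ Monday — that's 1695's doomsday.
In November the doomsday date is Nov 7.
Nov 29 is 22 days after Nov 7; 22 mod 7 = 1, so Monday + 1 = Tuesday.

Tuesday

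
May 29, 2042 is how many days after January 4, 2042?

Jan 4, 2042 → Feb 4, 2042: 31 days (January has 31).
Feb 4, 2042 → Mar 4, 2042: 28 days (February has 28).
Mar 4, 2042 → Apr 4, 2042: 31 days (March has 31).
Apr 4, 2042 → May 4, 2042: 30 days (April has 30).
May 4, 2042 → May 29, 2042: 25 days.
Total: 145 days.

145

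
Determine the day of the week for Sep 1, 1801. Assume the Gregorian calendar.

January 1, 1801 is a Thursday.
Jan 1, 1801 → Feb 1, 1801: 31 days (January has 31).
Feb 1, 1801 → Mar 1, 1801: 28 days (February has 28).
Mar 1, 1801 → Apr 1, 1801: 31 days (March has 31).
Apr 1, 1801 → May 1, 1801: 30 days (April has 30).
May 1, 1801 → Jun 1, 1801: 31 days (May has 31).
Jun 1, 1801 → Jul 1, 1801: 30 days (June has 30).
Jul 1, 1801 → Aug 1, 1801: 31 days (July has 31).
Aug 1, 1801 → Sep 1, 1801: 31 days.
Total: 243 days.
243 mod 7 = 5, so Thursday + 5 = Tuesday.

Tuesday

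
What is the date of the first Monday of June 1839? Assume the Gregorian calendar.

June 1, 1839 is a Saturday.
The first Monday is therefore June 3 (2 days later).

June 3, 1839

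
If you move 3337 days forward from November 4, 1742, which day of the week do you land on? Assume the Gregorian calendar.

Friday

Nov 4, 1742 is a Sunday.
3337 mod 7 = 5, so 3337 days after a Sunday is Sunday + 5 = Friday.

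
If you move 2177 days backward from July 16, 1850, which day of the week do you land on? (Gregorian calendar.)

Jul 16, 1850 is a Tuesday.
2177 mod 7 = 0, so 2177 days before a Tuesday is Tuesday − 0 = Tuesday.

Tuesday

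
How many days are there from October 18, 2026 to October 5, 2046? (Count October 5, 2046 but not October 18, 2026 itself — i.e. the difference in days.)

7292

Oct 18, 2026 → Oct 18, 2027: 365 days.
Oct 18, 2027 → Oct 18, 2028: 366 days (Feb 29, 2028 is in that span).
Oct 18, 2028 → Oct 18, 2029: 365 days.
Oct 18, 2029 → Oct 18, 2030: 365 days.
Oct 18, 2030 → Oct 18, 2031: 365 days.
Oct 18, 2031 → Oct 18, 2032: 366 days (Feb 29, 2032 is in that span).
Oct 18, 2032 → Oct 18, 2033: 365 days.
Oct 18, 2033 → Oct 18, 2034: 365 days.
Oct 18, 2034 → Oct 18, 2035: 365 days.
Oct 18, 2035 → Oct 18, 2036: 366 days (Feb 29, 2036 is in that span).
Oct 18, 2036 → Oct 18, 2037: 365 days.
Oct 18, 2037 → Oct 18, 2038: 365 days.
Oct 18, 2038 → Oct 18, 2039: 365 days.
Oct 18, 2039 → Oct 18, 2040: 366 days (Feb 29, 2040 is in that span).
Oct 18, 2040 → Oct 18, 2041: 365 days.
Oct 18, 2041 → Oct 18, 2042: 365 days.
Oct 18, 2042 → Oct 18, 2043: 365 days.
Oct 18, 2043 → Oct 18, 2044: 366 days (Feb 29, 2044 is in that span).
Oct 18, 2044 → Oct 18, 2045: 365 days.
Oct 18, 2045 → Nov 18, 2045: 31 days (October has 31).
Nov 18, 2045 → Dec 18, 2045: 30 days (November has 30).
Dec 18, 2045 → Jan 18, 2046: 31 days (December has 31).
Jan 18, 2046 → Feb 18, 2046: 31 days (January has 31).
Feb 18, 2046 → Mar 18, 2046: 28 days (February has 28).
Mar 18, 2046 → Apr 18, 2046: 31 days (March has 31).
Apr 18, 2046 → May 18, 2046: 30 days (April has 30).
May 18, 2046 → Jun 18, 2046: 31 days (May has 31).
Jun 18, 2046 → Jul 18, 2046: 30 days (June has 30).
Jul 18, 2046 → Aug 18, 2046: 31 days (July has 31).
Aug 18, 2046 → Sep 18, 2046: 31 days (August has 31).
Sep 18, 2046 → Oct 5, 2046: 17 days.
Total: 7292 days.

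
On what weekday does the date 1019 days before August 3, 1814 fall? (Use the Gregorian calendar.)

Saturday

First find the weekday of Aug 3, 1814. Doomsday rule: the anchor day for the 1800s is Friday. For year 14: 14÷12 = 1 r 2, and 2÷4 = 0, so 1+2+0 = 3.
Friday + 3 ≡ Monday — that's 1814's doomsday.
In August the doomsday date is Aug 8.
Aug 3 is 5 days before Aug 8; 5 mod 7 = 5, so Monday − 5 = Wednesday.
1019 mod 7 = 4, so 1019 days before a Wednesday is Wednesday − 4 = Saturday.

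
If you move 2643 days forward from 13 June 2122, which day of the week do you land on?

Wednesday

First find the weekday of Jun 13, 2122. Doomsday rule: the anchor day for the 2100s is Sunday. For year 22: 22÷12 = 1 r 10, and 10÷4 = 2, so 1+10+2 = 13.
Sunday + 13 ≡ Saturday — that's 2122's doomsday.
In June the doomsday date is Jun 6.
Jun 13 is 7 days after Jun 6; 7 mod 7 = 0, so Saturday + 0 = Saturday.
2643 mod 7 = 4, so 2643 days after a Saturday is Saturday + 4 = Wednesday.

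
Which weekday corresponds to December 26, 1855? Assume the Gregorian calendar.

Doomsday rule: the anchor day for the 1800s is Friday. For year 55: 55÷12 = 4 r 7, and 7÷4 = 1, so 4+7+1 = 12.
Friday + 12 ≡ Wednesday — that's 1855's doomsday.
In December the doomsday date is Dec 12.
Dec 26 is 14 days after Dec 12; 14 mod 7 = 0, so Wednesday + 0 = Wednesday.

Wednesday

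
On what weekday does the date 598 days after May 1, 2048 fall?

May 1, 2048 is a Friday.
598 mod 7 = 3, so 598 days after a Friday is Friday + 3 = Monday.

Monday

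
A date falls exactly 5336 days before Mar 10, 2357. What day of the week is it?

Friday

First find the weekday of Mar 10, 2357. Doomsday rule: the anchor day for the 2300s is Wednesday. For year 57: 57÷12 = 4 r 9, and 9÷4 = 2, so 4+9+2 = 15.
Wednesday + 15 ≡ Thursday — that's 2357's doomsday.
In March the doomsday date is Mar 14.
Mar 10 is 4 days before Mar 14; 4 mod 7 = 4, so Thursday − 4 = Sunday.
5336 mod 7 = 2, so 5336 days before a Sunday is Sunday − 2 = Friday.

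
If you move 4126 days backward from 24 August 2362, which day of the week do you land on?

First find the weekday of Aug 24, 2362. Doomsday rule: the anchor day for the 2300s is Wednesday. For year 62: 62÷12 = 5 r 2, and 2÷4 = 0, so 5+2+0 = 7.
Wednesday + 7 ≡ Wednesday — that's 2362's doomsday.
In August the doomsday date is Aug 8.
Aug 24 is 16 days after Aug 8; 16 mod 7 = 2, so Wednesday + 2 = Friday.
4126 mod 7 = 3, so 4126 days before a Friday is Friday − 3 = Tuesday.

Tuesday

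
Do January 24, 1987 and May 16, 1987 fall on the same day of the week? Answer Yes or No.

From Jan 24, 1987 to May 16, 1987 is 112 days.
112 mod 7 = 0, so they are the same weekday.
(Jan 24, 1987 is a Saturday; May 16, 1987 is a Saturday.)

Yes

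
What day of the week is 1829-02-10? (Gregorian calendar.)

Tuesday

January 1, 1829 is a Thursday.
Jan 1, 1829 → Feb 1, 1829: 31 days (January has 31).
Feb 1, 1829 → Feb 10, 1829: 9 days.
Total: 40 days.
40 mod 7 = 5, so Thursday + 5 = Tuesday.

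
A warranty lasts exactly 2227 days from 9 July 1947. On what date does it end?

August 13, 1953

+366 (one year; includes Feb 29, 1948) → Jul 9, 1948 (1861 left).
+365 (one year) → Jul 9, 1949 (1496 left).
+365 (one year) → Jul 9, 1950 (1131 left).
+365 (one year) → Jul 9, 1951 (766 left).
+366 (one year; includes Feb 29, 1952) → Jul 9, 1952 (400 left).
Jul has 31 days: +23 → Aug 1, 1952 (377 left).
Aug has 31 days: +31 → Sep 1, 1952 (346 left).
Sep has 30 days: +30 → Oct 1, 1952 (316 left).
Oct has 31 days: +31 → Nov 1, 1952 (285 left).
Nov has 30 days: +30 → Dec 1, 1952 (255 left).
Dec has 31 days: +31 → Jan 1, 1953 (224 left).
Jan has 31 days: +31 → Feb 1, 1953 (193 left).
Feb has 28 days: +28 → Mar 1, 1953 (165 left).
Mar has 31 days: +31 → Apr 1, 1953 (134 left).
Apr has 30 days: +30 → May 1, 1953 (104 left).
May has 31 days: +31 → Jun 1, 1953 (73 left).
Jun has 30 days: +30 → Jul 1, 1953 (43 left).
Jul has 31 days: +31 → Aug 1, 1953 (12 left).
+12 → Aug 13, 1953.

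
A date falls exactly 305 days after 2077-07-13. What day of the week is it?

Jul 13, 2077 is a Tuesday.
305 mod 7 = 4, so 305 days after a Tuesday is Tuesday + 4 = Saturday.

Saturday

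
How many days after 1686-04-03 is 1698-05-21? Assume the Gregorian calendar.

4431

Apr 3, 1686 → Apr 3, 1687: 365 days.
Apr 3, 1687 → Apr 3, 1688: 366 days (Feb 29, 1688 is in that span).
Apr 3, 1688 → Apr 3, 1689: 365 days.
Apr 3, 1689 → Apr 3, 1690: 365 days.
Apr 3, 1690 → Apr 3, 1691: 365 days.
Apr 3, 1691 → Apr 3, 1692: 366 days (Feb 29, 1692 is in that span).
Apr 3, 1692 → Apr 3, 1693: 365 days.
Apr 3, 1693 → Apr 3, 1694: 365 days.
Apr 3, 1694 → Apr 3, 1695: 365 days.
Apr 3, 1695 → Apr 3, 1696: 366 days (Feb 29, 1696 is in that span).
Apr 3, 1696 → Apr 3, 1697: 365 days.
Apr 3, 1697 → Apr 3, 1698: 365 days.
Apr 3, 1698 → May 3, 1698: 30 days (April has 30).
May 3, 1698 → May 21, 1698: 18 days.
Total: 4431 days.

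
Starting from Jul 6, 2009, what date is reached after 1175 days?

+365 (one year) → Jul 6, 2010 (810 left).
+365 (one year) → Jul 6, 2011 (445 left).
+366 (one year; includes Feb 29, 2012) → Jul 6, 2012 (79 left).
Jul has 31 days: +26 → Aug 1, 2012 (53 left).
Aug has 31 days: +31 → Sep 1, 2012 (22 left).
+22 → Sep 23, 2012.

September 23, 2012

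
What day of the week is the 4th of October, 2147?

Wednesday

Doomsday rule: the anchor day for the 2100s is Sunday. For year 47: 47÷12 = 3 r 11, and 11÷4 = 2, so 3+11+2 = 16.
Sunday + 16 ≡ Tuesday — that's 2147's doomsday.
In October the doomsday date is Oct 10.
Oct 4 is 6 days before Oct 10; 6 mod 7 = 6, so Tuesday − 6 = Wednesday.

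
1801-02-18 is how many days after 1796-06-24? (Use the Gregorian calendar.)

Jun 24, 1796 → Jun 24, 1797: 365 days.
Jun 24, 1797 → Jun 24, 1798: 365 days.
Jun 24, 1798 → Jun 24, 1799: 365 days.
Jun 24, 1799 → Jun 24, 1800: 365 days.
Jun 24, 1800 → Jul 24, 1800: 30 days (June has 30).
Jul 24, 1800 → Aug 24, 1800: 31 days (July has 31).
Aug 24, 1800 → Sep 24, 1800: 31 days (August has 31).
Sep 24, 1800 → Oct 24, 1800: 30 days (September has 30).
Oct 24, 1800 → Nov 24, 1800: 31 days (October has 31).
Nov 24, 1800 → Dec 24, 1800: 30 days (November has 30).
Dec 24, 1800 → Jan 24, 1801: 31 days (December has 31).
Jan 24, 1801 → Feb 18, 1801: 25 days.
Total: 1699 days.

1699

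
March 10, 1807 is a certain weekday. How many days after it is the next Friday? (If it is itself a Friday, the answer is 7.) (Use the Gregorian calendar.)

Mar 10, 1807 is a Tuesday.
From Tuesday to the next Friday is 3 days.

3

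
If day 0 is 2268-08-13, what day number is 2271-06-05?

1026

Aug 13, 2268 → Aug 13, 2269: 365 days.
Aug 13, 2269 → Aug 13, 2270: 365 days.
Aug 13, 2270 → Sep 13, 2270: 31 days (August has 31).
Sep 13, 2270 → Oct 13, 2270: 30 days (September has 30).
Oct 13, 2270 → Nov 13, 2270: 31 days (October has 31).
Nov 13, 2270 → Dec 13, 2270: 30 days (November has 30).
Dec 13, 2270 → Jan 13, 2271: 31 days (December has 31).
Jan 13, 2271 → Feb 13, 2271: 31 days (January has 31).
Feb 13, 2271 → Mar 13, 2271: 28 days (February has 28).
Mar 13, 2271 → Apr 13, 2271: 31 days (March has 31).
Apr 13, 2271 → May 13, 2271: 30 days (April has 30).
May 13, 2271 → Jun 5, 2271: 23 days.
Total: 1026 days.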